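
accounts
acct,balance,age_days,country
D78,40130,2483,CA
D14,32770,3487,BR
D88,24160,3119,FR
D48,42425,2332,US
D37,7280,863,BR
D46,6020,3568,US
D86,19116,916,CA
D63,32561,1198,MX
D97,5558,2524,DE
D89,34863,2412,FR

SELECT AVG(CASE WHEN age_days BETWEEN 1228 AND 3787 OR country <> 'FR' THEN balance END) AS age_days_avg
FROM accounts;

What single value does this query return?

24488.3

acct=D78: ✓ → 40130
acct=D14: ✓ → 32770
acct=D88: ✓ → 24160
acct=D48: ✓ → 42425
acct=D37: ✓ → 7280
acct=D46: ✓ → 6020
acct=D86: ✓ → 19116
acct=D63: ✓ → 32561
acct=D97: ✓ → 5558
acct=D89: ✓ → 34863
age_days_avg = (40130 + 32770 + 24160 + 42425 + 7280 + 6020 + 19116 + 32561 + 5558 + 34863) / 10 = 24488.3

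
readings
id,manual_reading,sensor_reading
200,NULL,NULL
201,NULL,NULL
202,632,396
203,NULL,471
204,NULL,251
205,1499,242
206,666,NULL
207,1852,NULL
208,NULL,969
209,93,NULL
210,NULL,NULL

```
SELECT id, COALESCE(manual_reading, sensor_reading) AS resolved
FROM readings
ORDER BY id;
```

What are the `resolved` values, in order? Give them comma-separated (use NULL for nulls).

NULL, NULL, 632, 471, 251, 1499, 666, 1852, 969, 93, NULL

id=200: manual_reading=NULL, sensor_reading=NULL (all NULL) → NULL
id=201: manual_reading=NULL, sensor_reading=NULL (all NULL) → NULL
id=202: manual_reading=632 → 632
id=203: manual_reading=NULL, sensor_reading=471 → 471
id=204: manual_reading=NULL, sensor_reading=251 → 251
id=205: manual_reading=1499 → 1499
id=206: manual_reading=666 → 666
id=207: manual_reading=1852 → 1852
id=208: manual_reading=NULL, sensor_reading=969 → 969
id=209: manual_reading=93 → 93
id=210: manual_reading=NULL, sensor_reading=NULL (all NULL) → NULL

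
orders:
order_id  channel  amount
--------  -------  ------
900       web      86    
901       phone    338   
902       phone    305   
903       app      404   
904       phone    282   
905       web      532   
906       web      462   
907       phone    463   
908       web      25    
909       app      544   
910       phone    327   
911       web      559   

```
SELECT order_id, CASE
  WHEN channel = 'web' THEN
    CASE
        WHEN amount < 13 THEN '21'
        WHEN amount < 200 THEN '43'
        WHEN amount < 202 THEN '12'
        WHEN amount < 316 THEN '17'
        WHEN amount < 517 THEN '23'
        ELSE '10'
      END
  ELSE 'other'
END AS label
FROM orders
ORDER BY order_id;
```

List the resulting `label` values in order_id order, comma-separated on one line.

43, other, other, other, other, 10, 23, other, 43, other, other, 10

order_id=900: channel='web' → inner[amount < 200] → 43
order_id=901: channel='phone' → outer ELSE → other
order_id=902: channel='phone' → outer ELSE → other
order_id=903: channel='app' → outer ELSE → other
order_id=904: channel='phone' → outer ELSE → other
order_id=905: channel='web' → inner[ELSE] → 10
order_id=906: channel='web' → inner[amount < 517] → 23
order_id=907: channel='phone' → outer ELSE → other
order_id=908: channel='web' → inner[amount < 200] → 43
order_id=909: channel='app' → outer ELSE → other
order_id=910: channel='phone' → outer ELSE → other
order_id=911: channel='web' → inner[ELSE] → 10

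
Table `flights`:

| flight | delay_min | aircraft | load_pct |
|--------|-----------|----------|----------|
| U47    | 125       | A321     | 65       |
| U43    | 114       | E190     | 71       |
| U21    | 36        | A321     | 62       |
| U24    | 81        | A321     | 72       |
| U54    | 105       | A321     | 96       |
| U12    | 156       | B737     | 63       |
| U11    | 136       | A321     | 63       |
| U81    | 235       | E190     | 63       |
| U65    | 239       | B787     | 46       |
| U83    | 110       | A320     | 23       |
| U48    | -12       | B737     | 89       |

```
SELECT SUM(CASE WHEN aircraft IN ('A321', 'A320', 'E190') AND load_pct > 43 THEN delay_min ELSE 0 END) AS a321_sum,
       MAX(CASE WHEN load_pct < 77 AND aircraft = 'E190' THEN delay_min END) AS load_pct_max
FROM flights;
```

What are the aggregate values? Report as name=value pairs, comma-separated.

a321_sum=832, load_pct_max=235

[a321_sum: aircraft IN ('A321', 'A320', 'E190') AND load_pct > 43]
flight=U47: ✓ → 125
flight=U43: ✓ → 114
flight=U21: ✓ → 36
flight=U24: ✓ → 81
flight=U54: ✓ → 105
flight=U12: ✗
flight=U11: ✓ → 136
flight=U81: ✓ → 235
flight=U65: ✗
flight=U83: ✗
flight=U48: ✗
a321_sum = 125 + 114 + 36 + 81 + 105 + 136 + 235 = 832
—
[load_pct_max: load_pct < 77 AND aircraft = 'E190']
flight=U47: ✗
flight=U43: ✓ → 114
flight=U21: ✗
flight=U24: ✗
flight=U54: ✗
flight=U12: ✗
flight=U11: ✗
flight=U81: ✓ → 235
flight=U65: ✗
flight=U83: ✗
flight=U48: ✗
load_pct_max = MAX(114, 235) = 235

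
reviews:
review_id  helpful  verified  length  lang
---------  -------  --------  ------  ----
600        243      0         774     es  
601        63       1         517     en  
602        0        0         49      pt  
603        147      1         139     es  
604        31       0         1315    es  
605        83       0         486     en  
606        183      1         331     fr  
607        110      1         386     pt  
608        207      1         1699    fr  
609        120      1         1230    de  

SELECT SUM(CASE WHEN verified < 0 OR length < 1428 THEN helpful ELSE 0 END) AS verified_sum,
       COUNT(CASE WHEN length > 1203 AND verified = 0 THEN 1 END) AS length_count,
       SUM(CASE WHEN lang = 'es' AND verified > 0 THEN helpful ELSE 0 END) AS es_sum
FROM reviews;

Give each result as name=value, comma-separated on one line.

verified_sum=980, length_count=1, es_sum=147

[verified_sum: verified < 0 OR length < 1428]
review_id=600: ✓ → 243
review_id=601: ✓ → 63
review_id=602: ✓ → 0
review_id=603: ✓ → 147
review_id=604: ✓ → 31
review_id=605: ✓ → 83
review_id=606: ✓ → 183
review_id=607: ✓ → 110
review_id=608: ✗
review_id=609: ✓ → 120
verified_sum = 243 + 63 + 147 + 31 + 83 + 183 + 110 + 120 = 980
—
[length_count: length > 1203 AND verified = 0]
review_id=600: ✗
review_id=601: ✗
review_id=602: ✗
review_id=603: ✗
review_id=604: ✓ → 1
review_id=605: ✗
review_id=606: ✗
review_id=607: ✗
review_id=608: ✗
review_id=609: ✗
length_count = COUNT(1) = 1
—
[es_sum: lang = 'es' AND verified > 0]
review_id=600: ✗
review_id=601: ✗
review_id=602: ✗
review_id=603: ✓ → 147
review_id=604: ✗
review_id=605: ✗
review_id=606: ✗
review_id=607: ✗
review_id=608: ✗
review_id=609: ✗
es_sum = 147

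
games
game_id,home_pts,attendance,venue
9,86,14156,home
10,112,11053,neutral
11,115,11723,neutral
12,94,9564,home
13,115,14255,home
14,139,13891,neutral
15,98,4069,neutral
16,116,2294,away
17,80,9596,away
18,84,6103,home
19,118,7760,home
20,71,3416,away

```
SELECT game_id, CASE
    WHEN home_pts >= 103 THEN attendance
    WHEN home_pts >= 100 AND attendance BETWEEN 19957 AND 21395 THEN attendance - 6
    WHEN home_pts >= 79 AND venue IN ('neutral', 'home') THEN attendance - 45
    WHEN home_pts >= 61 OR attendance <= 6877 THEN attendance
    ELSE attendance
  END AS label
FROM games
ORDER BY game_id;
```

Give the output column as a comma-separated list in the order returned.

game_id=9: home_pts >= 79 AND venue IN ('neutral', 'home') → 14111
game_id=10: home_pts >= 103 → 11053
game_id=11: home_pts >= 103 → 11723
game_id=12: home_pts >= 79 AND venue IN ('neutral', 'home') → 9519
game_id=13: home_pts >= 103 → 14255
game_id=14: home_pts >= 103 → 13891
game_id=15: home_pts >= 79 AND venue IN ('neutral', 'home') → 4024
game_id=16: home_pts >= 103 → 2294
game_id=17: home_pts >= 61 OR attendance <= 6877 → 9596
game_id=18: home_pts >= 79 AND venue IN ('neutral', 'home') → 6058
game_id=19: home_pts >= 103 → 7760
game_id=20: home_pts >= 61 OR attendance <= 6877 → 3416

14111, 11053, 11723, 9519, 14255, 13891, 4024, 2294, 9596, 6058, 7760, 3416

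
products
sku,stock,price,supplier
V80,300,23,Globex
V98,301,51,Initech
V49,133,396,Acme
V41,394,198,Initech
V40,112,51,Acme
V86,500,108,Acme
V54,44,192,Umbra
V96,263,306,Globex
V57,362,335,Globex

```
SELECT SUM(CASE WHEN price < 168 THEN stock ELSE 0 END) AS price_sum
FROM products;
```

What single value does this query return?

1213

sku=V80: ✓ → 300
sku=V98: ✓ → 301
sku=V49: ✗
sku=V41: ✗
sku=V40: ✓ → 112
sku=V86: ✓ → 500
sku=V54: ✗
sku=V96: ✗
sku=V57: ✗
price_sum = 300 + 301 + 112 + 500 = 1213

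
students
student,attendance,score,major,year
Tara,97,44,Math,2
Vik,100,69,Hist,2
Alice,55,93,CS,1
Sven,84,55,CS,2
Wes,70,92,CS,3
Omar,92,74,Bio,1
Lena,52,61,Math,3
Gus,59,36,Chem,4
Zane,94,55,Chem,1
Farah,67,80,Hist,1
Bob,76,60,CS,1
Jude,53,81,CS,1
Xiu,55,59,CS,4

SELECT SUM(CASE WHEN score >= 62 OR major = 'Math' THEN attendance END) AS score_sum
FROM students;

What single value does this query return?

student=Tara: ✓ → 97
student=Vik: ✓ → 100
student=Alice: ✓ → 55
student=Sven: ✗
student=Wes: ✓ → 70
student=Omar: ✓ → 92
student=Lena: ✓ → 52
student=Gus: ✗
student=Zane: ✗
student=Farah: ✓ → 67
student=Bob: ✗
student=Jude: ✓ → 53
student=Xiu: ✗
score_sum = 97 + 100 + 55 + 70 + 92 + 52 + 67 + 53 = 586

586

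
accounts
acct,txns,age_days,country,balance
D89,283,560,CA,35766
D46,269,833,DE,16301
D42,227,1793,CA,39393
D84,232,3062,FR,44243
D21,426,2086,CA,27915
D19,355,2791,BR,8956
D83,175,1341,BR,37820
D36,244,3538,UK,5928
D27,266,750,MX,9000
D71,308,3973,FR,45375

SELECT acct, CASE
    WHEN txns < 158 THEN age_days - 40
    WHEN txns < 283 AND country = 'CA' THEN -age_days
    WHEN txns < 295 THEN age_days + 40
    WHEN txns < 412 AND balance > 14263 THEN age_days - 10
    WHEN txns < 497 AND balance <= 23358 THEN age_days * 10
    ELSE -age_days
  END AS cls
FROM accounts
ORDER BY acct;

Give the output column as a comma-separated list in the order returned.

acct=D19: txns < 497 AND balance <= 23358 → 27910
acct=D21: ELSE → -2086
acct=D27: txns < 295 → 790
acct=D36: txns < 295 → 3578
acct=D42: txns < 283 AND country = 'CA' → -1793
acct=D46: txns < 295 → 873
acct=D71: txns < 412 AND balance > 14263 → 3963
acct=D83: txns < 295 → 1381
acct=D84: txns < 295 → 3102
acct=D89: txns < 295 → 600

27910, -2086, 790, 3578, -1793, 873, 3963, 1381, 3102, 600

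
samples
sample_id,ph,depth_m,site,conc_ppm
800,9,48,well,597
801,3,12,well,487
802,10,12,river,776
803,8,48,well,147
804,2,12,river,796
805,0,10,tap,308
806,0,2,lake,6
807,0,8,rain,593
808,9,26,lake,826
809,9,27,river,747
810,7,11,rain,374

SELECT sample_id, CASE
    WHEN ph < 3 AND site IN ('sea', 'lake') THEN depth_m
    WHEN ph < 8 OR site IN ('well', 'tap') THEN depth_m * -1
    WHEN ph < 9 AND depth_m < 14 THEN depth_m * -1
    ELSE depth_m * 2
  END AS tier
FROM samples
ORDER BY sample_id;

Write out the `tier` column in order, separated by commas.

sample_id=800: ph < 8 OR site IN ('well', 'tap') → -48
sample_id=801: ph < 8 OR site IN ('well', 'tap') → -12
sample_id=802: ELSE → 24
sample_id=803: ph < 8 OR site IN ('well', 'tap') → -48
sample_id=804: ph < 8 OR site IN ('well', 'tap') → -12
sample_id=805: ph < 8 OR site IN ('well', 'tap') → -10
sample_id=806: ph < 3 AND site IN ('sea', 'lake') → 2
sample_id=807: ph < 8 OR site IN ('well', 'tap') → -8
sample_id=808: ELSE → 52
sample_id=809: ELSE → 54
sample_id=810: ph < 8 OR site IN ('well', 'tap') → -11

-48, -12, 24, -48, -12, -10, 2, -8, 52, 54, -11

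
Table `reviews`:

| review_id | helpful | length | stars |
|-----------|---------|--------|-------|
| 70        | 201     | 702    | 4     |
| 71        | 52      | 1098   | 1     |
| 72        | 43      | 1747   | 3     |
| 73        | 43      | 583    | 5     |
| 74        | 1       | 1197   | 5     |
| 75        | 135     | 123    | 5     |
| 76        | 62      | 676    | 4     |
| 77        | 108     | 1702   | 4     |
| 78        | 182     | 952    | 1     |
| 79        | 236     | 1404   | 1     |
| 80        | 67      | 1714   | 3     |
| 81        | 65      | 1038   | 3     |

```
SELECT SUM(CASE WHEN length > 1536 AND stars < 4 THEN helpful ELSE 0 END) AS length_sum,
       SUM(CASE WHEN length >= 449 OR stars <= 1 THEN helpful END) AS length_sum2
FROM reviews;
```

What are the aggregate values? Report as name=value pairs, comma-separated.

[length_sum: length > 1536 AND stars < 4]
review_id=70: ✗
review_id=71: ✗
review_id=72: ✓ → 43
review_id=73: ✗
review_id=74: ✗
review_id=75: ✗
review_id=76: ✗
review_id=77: ✗
review_id=78: ✗
review_id=79: ✗
review_id=80: ✓ → 67
review_id=81: ✗
length_sum = 43 + 67 = 110
—
[length_sum2: length >= 449 OR stars <= 1]
review_id=70: ✓ → 201
review_id=71: ✓ → 52
review_id=72: ✓ → 43
review_id=73: ✓ → 43
review_id=74: ✓ → 1
review_id=75: ✗
review_id=76: ✓ → 62
review_id=77: ✓ → 108
review_id=78: ✓ → 182
review_id=79: ✓ → 236
review_id=80: ✓ → 67
review_id=81: ✓ → 65
length_sum2 = 201 + 52 + 43 + 43 + 1 + 62 + 108 + 182 + 236 + 67 + 65 = 1060

length_sum=110, length_sum2=1060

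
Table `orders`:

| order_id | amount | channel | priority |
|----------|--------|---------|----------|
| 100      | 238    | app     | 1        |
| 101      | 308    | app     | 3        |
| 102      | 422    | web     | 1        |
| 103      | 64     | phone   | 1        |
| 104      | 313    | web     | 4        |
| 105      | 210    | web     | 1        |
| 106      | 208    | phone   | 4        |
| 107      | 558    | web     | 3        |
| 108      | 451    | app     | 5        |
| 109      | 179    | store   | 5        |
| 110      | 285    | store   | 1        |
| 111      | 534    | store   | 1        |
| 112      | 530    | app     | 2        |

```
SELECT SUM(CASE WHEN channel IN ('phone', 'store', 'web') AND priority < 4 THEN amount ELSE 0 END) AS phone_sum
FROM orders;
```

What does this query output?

order_id=100: ✗
order_id=101: ✗
order_id=102: ✓ → 422
order_id=103: ✓ → 64
order_id=104: ✗
order_id=105: ✓ → 210
order_id=106: ✗
order_id=107: ✓ → 558
order_id=108: ✗
order_id=109: ✗
order_id=110: ✓ → 285
order_id=111: ✓ → 534
order_id=112: ✗
phone_sum = 422 + 64 + 210 + 558 + 285 + 534 = 2073

2073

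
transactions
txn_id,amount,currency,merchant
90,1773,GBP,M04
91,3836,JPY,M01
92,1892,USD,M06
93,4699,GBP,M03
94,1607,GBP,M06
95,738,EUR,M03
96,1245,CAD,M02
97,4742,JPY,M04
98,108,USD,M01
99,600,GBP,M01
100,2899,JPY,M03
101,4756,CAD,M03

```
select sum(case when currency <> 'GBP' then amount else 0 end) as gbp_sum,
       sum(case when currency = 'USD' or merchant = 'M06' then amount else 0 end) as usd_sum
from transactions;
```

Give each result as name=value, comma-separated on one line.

gbp_sum=20216, usd_sum=3607

[gbp_sum: currency <> 'GBP']
txn_id=90: ✗
txn_id=91: ✓ → 3836
txn_id=92: ✓ → 1892
txn_id=93: ✗
txn_id=94: ✗
txn_id=95: ✓ → 738
txn_id=96: ✓ → 1245
txn_id=97: ✓ → 4742
txn_id=98: ✓ → 108
txn_id=99: ✗
txn_id=100: ✓ → 2899
txn_id=101: ✓ → 4756
gbp_sum = 3836 + 1892 + 738 + 1245 + 4742 + 108 + 2899 + 4756 = 20216
—
[usd_sum: currency = 'USD' or merchant = 'M06']
txn_id=90: ✗
txn_id=91: ✗
txn_id=92: ✓ → 1892
txn_id=93: ✗
txn_id=94: ✓ → 1607
txn_id=95: ✗
txn_id=96: ✗
txn_id=97: ✗
txn_id=98: ✓ → 108
txn_id=99: ✗
txn_id=100: ✗
txn_id=101: ✗
usd_sum = 1892 + 1607 + 108 = 3607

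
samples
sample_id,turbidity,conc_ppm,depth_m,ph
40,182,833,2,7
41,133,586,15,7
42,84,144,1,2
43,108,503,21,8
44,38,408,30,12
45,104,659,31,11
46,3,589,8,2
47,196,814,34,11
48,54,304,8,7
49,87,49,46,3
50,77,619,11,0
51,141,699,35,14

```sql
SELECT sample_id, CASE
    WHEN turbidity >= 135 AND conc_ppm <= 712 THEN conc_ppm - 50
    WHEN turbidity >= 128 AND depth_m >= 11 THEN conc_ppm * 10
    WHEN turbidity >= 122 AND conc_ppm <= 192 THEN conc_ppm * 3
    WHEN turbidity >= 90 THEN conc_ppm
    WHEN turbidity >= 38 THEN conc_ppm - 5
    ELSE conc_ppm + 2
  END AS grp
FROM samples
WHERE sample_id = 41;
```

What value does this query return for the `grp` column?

5860

sample_id = 41: turbidity=133, conc_ppm=586, depth_m=15, ph=7.
turbidity >= 135 AND conc_ppm <= 712 → false
turbidity >= 128 AND depth_m >= 11 → true → 5860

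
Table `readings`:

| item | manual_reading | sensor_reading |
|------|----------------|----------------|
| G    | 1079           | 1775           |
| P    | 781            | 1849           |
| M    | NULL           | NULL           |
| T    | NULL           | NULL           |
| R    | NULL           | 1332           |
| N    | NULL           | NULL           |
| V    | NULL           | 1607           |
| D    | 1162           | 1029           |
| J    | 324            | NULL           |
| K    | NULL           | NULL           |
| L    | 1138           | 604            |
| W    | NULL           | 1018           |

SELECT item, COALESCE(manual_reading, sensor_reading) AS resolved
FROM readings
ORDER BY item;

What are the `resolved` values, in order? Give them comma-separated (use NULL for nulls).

1162, 1079, 324, NULL, 1138, NULL, NULL, 781, 1332, NULL, 1607, 1018

item=D: manual_reading=1162 → 1162
item=G: manual_reading=1079 → 1079
item=J: manual_reading=324 → 324
item=K: manual_reading=NULL, sensor_reading=NULL (all NULL) → NULL
item=L: manual_reading=1138 → 1138
item=M: manual_reading=NULL, sensor_reading=NULL (all NULL) → NULL
item=N: manual_reading=NULL, sensor_reading=NULL (all NULL) → NULL
item=P: manual_reading=781 → 781
item=R: manual_reading=NULL, sensor_reading=1332 → 1332
item=T: manual_reading=NULL, sensor_reading=NULL (all NULL) → NULL
item=V: manual_reading=NULL, sensor_reading=1607 → 1607
item=W: manual_reading=NULL, sensor_reading=1018 → 1018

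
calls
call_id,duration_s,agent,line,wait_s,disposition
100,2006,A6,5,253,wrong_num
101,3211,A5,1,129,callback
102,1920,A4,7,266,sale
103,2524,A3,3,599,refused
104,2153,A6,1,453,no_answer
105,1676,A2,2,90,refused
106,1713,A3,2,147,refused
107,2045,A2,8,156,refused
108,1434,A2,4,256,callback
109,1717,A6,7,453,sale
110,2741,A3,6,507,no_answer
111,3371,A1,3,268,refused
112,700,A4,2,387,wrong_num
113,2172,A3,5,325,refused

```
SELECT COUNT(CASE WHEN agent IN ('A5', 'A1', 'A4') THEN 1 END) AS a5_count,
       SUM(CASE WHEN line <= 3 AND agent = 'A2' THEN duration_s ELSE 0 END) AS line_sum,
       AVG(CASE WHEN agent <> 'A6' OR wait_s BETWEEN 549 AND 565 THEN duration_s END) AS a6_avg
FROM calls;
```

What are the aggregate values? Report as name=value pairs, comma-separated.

[a5_count: agent IN ('A5', 'A1', 'A4')]
call_id=100: ✗
call_id=101: ✓ → 1
call_id=102: ✓ → 1
call_id=103: ✗
call_id=104: ✗
call_id=105: ✗
call_id=106: ✗
call_id=107: ✗
call_id=108: ✗
call_id=109: ✗
call_id=110: ✗
call_id=111: ✓ → 1
call_id=112: ✓ → 1
call_id=113: ✗
a5_count = COUNT(1, 1, 1, 1) = 4
—
[line_sum: line <= 3 AND agent = 'A2']
call_id=100: ✗
call_id=101: ✗
call_id=102: ✗
call_id=103: ✗
call_id=104: ✗
call_id=105: ✓ → 1676
call_id=106: ✗
call_id=107: ✗
call_id=108: ✗
call_id=109: ✗
call_id=110: ✗
call_id=111: ✗
call_id=112: ✗
call_id=113: ✗
line_sum = 1676
—
[a6_avg: agent <> 'A6' OR wait_s BETWEEN 549 AND 565]
call_id=100: ✗
call_id=101: ✓ → 3211
call_id=102: ✓ → 1920
call_id=103: ✓ → 2524
call_id=104: ✗
call_id=105: ✓ → 1676
call_id=106: ✓ → 1713
call_id=107: ✓ → 2045
call_id=108: ✓ → 1434
call_id=109: ✗
call_id=110: ✓ → 2741
call_id=111: ✓ → 3371
call_id=112: ✓ → 700
call_id=113: ✓ → 2172
a6_avg = (3211 + 1920 + 2524 + 1676 + 1713 + 2045 + 1434 + 2741 + 3371 + 700 + 2172) / 11 = 2137

a5_count=4, line_sum=1676, a6_avg=2137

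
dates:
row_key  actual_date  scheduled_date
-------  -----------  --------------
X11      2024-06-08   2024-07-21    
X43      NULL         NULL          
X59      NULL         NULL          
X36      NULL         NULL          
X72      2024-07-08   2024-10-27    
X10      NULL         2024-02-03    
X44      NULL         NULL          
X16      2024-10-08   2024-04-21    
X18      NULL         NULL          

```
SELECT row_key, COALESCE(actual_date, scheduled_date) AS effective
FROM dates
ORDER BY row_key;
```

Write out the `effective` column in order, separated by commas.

row_key=X10: actual_date=NULL, scheduled_date=2024-02-03 → 2024-02-03
row_key=X11: actual_date=2024-06-08 → 2024-06-08
row_key=X16: actual_date=2024-10-08 → 2024-10-08
row_key=X18: actual_date=NULL, scheduled_date=NULL (all NULL) → NULL
row_key=X36: actual_date=NULL, scheduled_date=NULL (all NULL) → NULL
row_key=X43: actual_date=NULL, scheduled_date=NULL (all NULL) → NULL
row_key=X44: actual_date=NULL, scheduled_date=NULL (all NULL) → NULL
row_key=X59: actual_date=NULL, scheduled_date=NULL (all NULL) → NULL
row_key=X72: actual_date=2024-07-08 → 2024-07-08

2024-02-03, 2024-06-08, 2024-10-08, NULL, NULL, NULL, NULL, NULL, 2024-07-08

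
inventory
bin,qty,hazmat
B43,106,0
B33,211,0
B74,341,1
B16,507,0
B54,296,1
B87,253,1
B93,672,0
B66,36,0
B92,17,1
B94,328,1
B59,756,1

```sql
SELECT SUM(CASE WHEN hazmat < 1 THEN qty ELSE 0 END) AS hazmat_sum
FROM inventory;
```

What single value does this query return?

1532

bin=B43: ✓ → 106
bin=B33: ✓ → 211
bin=B74: ✗
bin=B16: ✓ → 507
bin=B54: ✗
bin=B87: ✗
bin=B93: ✓ → 672
bin=B66: ✓ → 36
bin=B92: ✗
bin=B94: ✗
bin=B59: ✗
hazmat_sum = 106 + 211 + 507 + 672 + 36 = 1532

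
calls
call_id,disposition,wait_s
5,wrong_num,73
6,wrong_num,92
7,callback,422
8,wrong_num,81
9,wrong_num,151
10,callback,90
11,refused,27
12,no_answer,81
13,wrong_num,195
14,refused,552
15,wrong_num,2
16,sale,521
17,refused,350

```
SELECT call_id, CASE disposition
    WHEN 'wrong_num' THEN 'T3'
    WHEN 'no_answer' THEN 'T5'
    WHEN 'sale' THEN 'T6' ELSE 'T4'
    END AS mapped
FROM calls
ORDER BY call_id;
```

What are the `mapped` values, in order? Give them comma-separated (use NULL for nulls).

T3, T3, T4, T3, T3, T4, T4, T5, T3, T4, T3, T6, T4

call_id=5: disposition='wrong_num' → T3
call_id=6: disposition='wrong_num' → T3
call_id=7: ELSE → T4
call_id=8: disposition='wrong_num' → T3
call_id=9: disposition='wrong_num' → T3
call_id=10: ELSE → T4
call_id=11: ELSE → T4
call_id=12: disposition='no_answer' → T5
call_id=13: disposition='wrong_num' → T3
call_id=14: ELSE → T4
call_id=15: disposition='wrong_num' → T3
call_id=16: disposition='sale' → T6
call_id=17: ELSE → T4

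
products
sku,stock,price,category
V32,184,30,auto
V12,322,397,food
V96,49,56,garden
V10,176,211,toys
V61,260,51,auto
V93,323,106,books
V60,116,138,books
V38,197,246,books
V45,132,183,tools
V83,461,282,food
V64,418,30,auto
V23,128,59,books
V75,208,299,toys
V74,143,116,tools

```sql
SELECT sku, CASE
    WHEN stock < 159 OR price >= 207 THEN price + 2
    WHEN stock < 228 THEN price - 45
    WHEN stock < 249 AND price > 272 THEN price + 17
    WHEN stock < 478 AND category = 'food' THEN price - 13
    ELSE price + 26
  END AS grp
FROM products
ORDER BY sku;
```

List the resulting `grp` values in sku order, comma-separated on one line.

213, 399, 61, -15, 248, 185, 140, 77, 56, 118, 301, 284, 132, 58

sku=V10: stock < 159 OR price >= 207 → 213
sku=V12: stock < 159 OR price >= 207 → 399
sku=V23: stock < 159 OR price >= 207 → 61
sku=V32: stock < 228 → -15
sku=V38: stock < 159 OR price >= 207 → 248
sku=V45: stock < 159 OR price >= 207 → 185
sku=V60: stock < 159 OR price >= 207 → 140
sku=V61: ELSE → 77
sku=V64: ELSE → 56
sku=V74: stock < 159 OR price >= 207 → 118
sku=V75: stock < 159 OR price >= 207 → 301
sku=V83: stock < 159 OR price >= 207 → 284
sku=V93: ELSE → 132
sku=V96: stock < 159 OR price >= 207 → 58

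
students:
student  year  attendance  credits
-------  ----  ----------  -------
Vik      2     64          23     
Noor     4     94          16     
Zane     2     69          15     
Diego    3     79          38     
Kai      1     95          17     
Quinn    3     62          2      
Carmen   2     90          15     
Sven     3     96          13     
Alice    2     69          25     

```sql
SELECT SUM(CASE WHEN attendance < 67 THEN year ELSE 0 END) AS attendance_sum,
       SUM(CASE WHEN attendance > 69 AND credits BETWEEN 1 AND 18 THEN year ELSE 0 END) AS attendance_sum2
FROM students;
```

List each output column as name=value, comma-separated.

[attendance_sum: attendance < 67]
student=Vik: ✓ → 2
student=Noor: ✗
student=Zane: ✗
student=Diego: ✗
student=Kai: ✗
student=Quinn: ✓ → 3
student=Carmen: ✗
student=Sven: ✗
student=Alice: ✗
attendance_sum = 2 + 3 = 5
—
[attendance_sum2: attendance > 69 AND credits BETWEEN 1 AND 18]
student=Vik: ✗
student=Noor: ✓ → 4
student=Zane: ✗
student=Diego: ✗
student=Kai: ✓ → 1
student=Quinn: ✗
student=Carmen: ✓ → 2
student=Sven: ✓ → 3
student=Alice: ✗
attendance_sum2 = 4 + 1 + 2 + 3 = 10

attendance_sum=5, attendance_sum2=10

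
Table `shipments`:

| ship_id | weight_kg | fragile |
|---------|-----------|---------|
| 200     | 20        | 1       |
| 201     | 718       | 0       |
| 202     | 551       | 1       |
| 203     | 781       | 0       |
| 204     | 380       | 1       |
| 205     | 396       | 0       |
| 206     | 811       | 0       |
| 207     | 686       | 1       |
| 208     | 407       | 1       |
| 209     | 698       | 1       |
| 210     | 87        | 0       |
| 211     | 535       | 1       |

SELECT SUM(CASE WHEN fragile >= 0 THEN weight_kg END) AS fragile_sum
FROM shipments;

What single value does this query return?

6070

ship_id=200: ✓ → 20
ship_id=201: ✓ → 718
ship_id=202: ✓ → 551
ship_id=203: ✓ → 781
ship_id=204: ✓ → 380
ship_id=205: ✓ → 396
ship_id=206: ✓ → 811
ship_id=207: ✓ → 686
ship_id=208: ✓ → 407
ship_id=209: ✓ → 698
ship_id=210: ✓ → 87
ship_id=211: ✓ → 535
fragile_sum = 20 + 718 + 551 + 781 + 380 + 396 + 811 + 686 + 407 + 698 + 87 + 535 = 6070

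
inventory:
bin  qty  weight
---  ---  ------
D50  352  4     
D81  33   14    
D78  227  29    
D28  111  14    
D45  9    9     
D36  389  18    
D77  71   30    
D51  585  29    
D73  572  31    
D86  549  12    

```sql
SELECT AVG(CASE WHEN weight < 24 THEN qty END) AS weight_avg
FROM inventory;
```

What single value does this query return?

240.5

bin=D50: ✓ → 352
bin=D81: ✓ → 33
bin=D78: ✗
bin=D28: ✓ → 111
bin=D45: ✓ → 9
bin=D36: ✓ → 389
bin=D77: ✗
bin=D51: ✗
bin=D73: ✗
bin=D86: ✓ → 549
weight_avg = (352 + 33 + 111 + 9 + 389 + 549) / 6 = 240.5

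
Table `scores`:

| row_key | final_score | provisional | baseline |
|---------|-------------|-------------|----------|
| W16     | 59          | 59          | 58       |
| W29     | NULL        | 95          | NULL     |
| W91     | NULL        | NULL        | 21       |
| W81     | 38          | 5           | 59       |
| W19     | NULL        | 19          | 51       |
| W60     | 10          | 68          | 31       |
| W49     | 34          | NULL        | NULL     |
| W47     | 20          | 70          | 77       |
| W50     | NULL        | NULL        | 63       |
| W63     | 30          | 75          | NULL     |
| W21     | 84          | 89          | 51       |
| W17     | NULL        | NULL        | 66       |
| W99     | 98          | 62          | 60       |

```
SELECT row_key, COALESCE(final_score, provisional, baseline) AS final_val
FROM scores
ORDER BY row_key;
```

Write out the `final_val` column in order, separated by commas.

59, 66, 19, 84, 95, 20, 34, 63, 10, 30, 38, 21, 98

row_key=W16: final_score=59 → 59
row_key=W17: final_score=NULL, provisional=NULL, baseline=66 → 66
row_key=W19: final_score=NULL, provisional=19 → 19
row_key=W21: final_score=84 → 84
row_key=W29: final_score=NULL, provisional=95 → 95
row_key=W47: final_score=20 → 20
row_key=W49: final_score=34 → 34
row_key=W50: final_score=NULL, provisional=NULL, baseline=63 → 63
row_key=W60: final_score=10 → 10
row_key=W63: final_score=30 → 30
row_key=W81: final_score=38 → 38
row_key=W91: final_score=NULL, provisional=NULL, baseline=21 → 21
row_key=W99: final_score=98 → 98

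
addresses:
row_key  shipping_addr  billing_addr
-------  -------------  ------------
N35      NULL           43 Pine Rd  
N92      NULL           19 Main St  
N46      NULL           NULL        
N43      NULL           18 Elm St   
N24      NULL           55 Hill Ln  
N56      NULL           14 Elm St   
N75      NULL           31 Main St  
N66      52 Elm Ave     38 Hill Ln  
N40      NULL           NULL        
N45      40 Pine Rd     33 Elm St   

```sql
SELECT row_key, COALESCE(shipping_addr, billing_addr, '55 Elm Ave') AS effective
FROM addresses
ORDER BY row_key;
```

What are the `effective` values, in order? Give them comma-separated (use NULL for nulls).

row_key=N24: shipping_addr=NULL, billing_addr=55 Hill Ln → 55 Hill Ln
row_key=N35: shipping_addr=NULL, billing_addr=43 Pine Rd → 43 Pine Rd
row_key=N40: shipping_addr=NULL, billing_addr=NULL, → literal 55 Elm Ave → 55 Elm Ave
row_key=N43: shipping_addr=NULL, billing_addr=18 Elm St → 18 Elm St
row_key=N45: shipping_addr=40 Pine Rd → 40 Pine Rd
row_key=N46: shipping_addr=NULL, billing_addr=NULL, → literal 55 Elm Ave → 55 Elm Ave
row_key=N56: shipping_addr=NULL, billing_addr=14 Elm St → 14 Elm St
row_key=N66: shipping_addr=52 Elm Ave → 52 Elm Ave
row_key=N75: shipping_addr=NULL, billing_addr=31 Main St → 31 Main St
row_key=N92: shipping_addr=NULL, billing_addr=19 Main St → 19 Main St

55 Hill Ln, 43 Pine Rd, 55 Elm Ave, 18 Elm St, 40 Pine Rd, 55 Elm Ave, 14 Elm St, 52 Elm Ave, 31 Main St, 19 Main St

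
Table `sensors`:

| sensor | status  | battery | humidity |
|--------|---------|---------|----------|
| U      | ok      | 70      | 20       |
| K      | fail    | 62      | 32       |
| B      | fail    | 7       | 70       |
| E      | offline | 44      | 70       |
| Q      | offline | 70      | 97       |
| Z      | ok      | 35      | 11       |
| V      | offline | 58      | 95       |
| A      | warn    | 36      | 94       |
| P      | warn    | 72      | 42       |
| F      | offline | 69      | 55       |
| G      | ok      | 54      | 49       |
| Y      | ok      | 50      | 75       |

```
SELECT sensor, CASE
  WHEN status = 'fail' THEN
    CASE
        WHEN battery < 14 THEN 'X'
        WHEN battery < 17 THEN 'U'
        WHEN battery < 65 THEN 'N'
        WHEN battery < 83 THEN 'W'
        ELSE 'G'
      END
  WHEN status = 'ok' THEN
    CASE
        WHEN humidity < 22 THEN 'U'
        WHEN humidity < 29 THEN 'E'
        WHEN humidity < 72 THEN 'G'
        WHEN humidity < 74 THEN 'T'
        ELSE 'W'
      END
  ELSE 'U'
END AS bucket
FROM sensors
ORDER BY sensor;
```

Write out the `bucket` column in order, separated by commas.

sensor=A: status='warn' → outer ELSE → U
sensor=B: status='fail' → inner[battery < 14] → X
sensor=E: status='offline' → outer ELSE → U
sensor=F: status='offline' → outer ELSE → U
sensor=G: status='ok' → inner[humidity < 72] → G
sensor=K: status='fail' → inner[battery < 65] → N
sensor=P: status='warn' → outer ELSE → U
sensor=Q: status='offline' → outer ELSE → U
sensor=U: status='ok' → inner[humidity < 22] → U
sensor=V: status='offline' → outer ELSE → U
sensor=Y: status='ok' → inner[ELSE] → W
sensor=Z: status='ok' → inner[humidity < 22] → U

U, X, U, U, G, N, U, U, U, U, W, U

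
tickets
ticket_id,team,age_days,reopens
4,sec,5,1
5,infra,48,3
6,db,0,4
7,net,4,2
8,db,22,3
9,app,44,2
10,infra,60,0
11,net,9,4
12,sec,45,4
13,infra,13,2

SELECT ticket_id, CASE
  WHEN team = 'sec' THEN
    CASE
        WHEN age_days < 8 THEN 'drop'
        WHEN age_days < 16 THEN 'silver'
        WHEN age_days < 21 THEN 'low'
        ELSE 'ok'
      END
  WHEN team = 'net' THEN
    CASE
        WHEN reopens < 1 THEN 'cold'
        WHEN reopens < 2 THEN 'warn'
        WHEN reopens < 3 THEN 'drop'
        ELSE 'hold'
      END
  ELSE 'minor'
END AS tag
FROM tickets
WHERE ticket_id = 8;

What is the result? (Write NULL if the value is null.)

minor

ticket_id = 8: team=db, age_days=22, reopens=3.
team='db' → outer ELSE → minor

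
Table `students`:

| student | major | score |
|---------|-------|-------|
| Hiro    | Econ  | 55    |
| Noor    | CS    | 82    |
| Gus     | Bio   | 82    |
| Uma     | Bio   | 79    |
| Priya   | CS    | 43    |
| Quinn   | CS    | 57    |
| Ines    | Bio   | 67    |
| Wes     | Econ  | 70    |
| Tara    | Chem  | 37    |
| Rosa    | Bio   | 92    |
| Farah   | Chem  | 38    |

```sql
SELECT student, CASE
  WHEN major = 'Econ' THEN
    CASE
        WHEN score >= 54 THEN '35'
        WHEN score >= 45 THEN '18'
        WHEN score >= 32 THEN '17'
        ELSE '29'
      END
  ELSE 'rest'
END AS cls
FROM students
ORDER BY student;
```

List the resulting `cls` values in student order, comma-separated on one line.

rest, rest, 35, rest, rest, rest, rest, rest, rest, rest, 35

student=Farah: major='Chem' → outer ELSE → rest
student=Gus: major='Bio' → outer ELSE → rest
student=Hiro: major='Econ' → inner[score >= 54] → 35
student=Ines: major='Bio' → outer ELSE → rest
student=Noor: major='CS' → outer ELSE → rest
student=Priya: major='CS' → outer ELSE → rest
student=Quinn: major='CS' → outer ELSE → rest
student=Rosa: major='Bio' → outer ELSE → rest
student=Tara: major='Chem' → outer ELSE → rest
student=Uma: major='Bio' → outer ELSE → rest
student=Wes: major='Econ' → inner[score >= 54] → 35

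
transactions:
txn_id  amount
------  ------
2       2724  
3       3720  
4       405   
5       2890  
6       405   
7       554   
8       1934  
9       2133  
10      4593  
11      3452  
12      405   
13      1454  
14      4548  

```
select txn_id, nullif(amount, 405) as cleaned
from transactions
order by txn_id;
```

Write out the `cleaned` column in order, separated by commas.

2724, 3720, NULL, 2890, NULL, 554, 1934, 2133, 4593, 3452, NULL, 1454, 4548

txn_id=2: amount=2724 vs 405: differ → 2724
txn_id=3: amount=3720 vs 405: differ → 3720
txn_id=4: amount=405 vs 405: equal → NULL
txn_id=5: amount=2890 vs 405: differ → 2890
txn_id=6: amount=405 vs 405: equal → NULL
txn_id=7: amount=554 vs 405: differ → 554
txn_id=8: amount=1934 vs 405: differ → 1934
txn_id=9: amount=2133 vs 405: differ → 2133
txn_id=10: amount=4593 vs 405: differ → 4593
txn_id=11: amount=3452 vs 405: differ → 3452
txn_id=12: amount=405 vs 405: equal → NULL
txn_id=13: amount=1454 vs 405: differ → 1454
txn_id=14: amount=4548 vs 405: differ → 4548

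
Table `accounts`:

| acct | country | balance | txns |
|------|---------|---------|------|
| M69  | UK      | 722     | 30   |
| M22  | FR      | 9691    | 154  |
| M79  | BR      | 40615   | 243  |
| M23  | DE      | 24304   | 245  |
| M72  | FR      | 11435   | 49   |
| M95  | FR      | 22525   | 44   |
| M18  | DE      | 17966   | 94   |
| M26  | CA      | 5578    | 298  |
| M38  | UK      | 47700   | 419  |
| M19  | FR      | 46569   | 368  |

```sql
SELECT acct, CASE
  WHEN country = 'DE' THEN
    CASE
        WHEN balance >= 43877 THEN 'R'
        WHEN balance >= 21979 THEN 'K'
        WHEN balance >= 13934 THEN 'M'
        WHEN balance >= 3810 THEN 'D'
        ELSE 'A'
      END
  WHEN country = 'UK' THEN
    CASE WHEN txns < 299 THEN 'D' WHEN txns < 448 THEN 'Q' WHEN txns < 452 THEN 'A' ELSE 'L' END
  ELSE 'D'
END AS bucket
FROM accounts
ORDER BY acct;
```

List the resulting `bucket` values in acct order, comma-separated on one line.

M, D, D, K, D, Q, D, D, D, D

acct=M18: country='DE' → inner[balance >= 13934] → M
acct=M19: country='FR' → outer ELSE → D
acct=M22: country='FR' → outer ELSE → D
acct=M23: country='DE' → inner[balance >= 21979] → K
acct=M26: country='CA' → outer ELSE → D
acct=M38: country='UK' → inner[txns < 448] → Q
acct=M69: country='UK' → inner[txns < 299] → D
acct=M72: country='FR' → outer ELSE → D
acct=M79: country='BR' → outer ELSE → D
acct=M95: country='FR' → outer ELSE → D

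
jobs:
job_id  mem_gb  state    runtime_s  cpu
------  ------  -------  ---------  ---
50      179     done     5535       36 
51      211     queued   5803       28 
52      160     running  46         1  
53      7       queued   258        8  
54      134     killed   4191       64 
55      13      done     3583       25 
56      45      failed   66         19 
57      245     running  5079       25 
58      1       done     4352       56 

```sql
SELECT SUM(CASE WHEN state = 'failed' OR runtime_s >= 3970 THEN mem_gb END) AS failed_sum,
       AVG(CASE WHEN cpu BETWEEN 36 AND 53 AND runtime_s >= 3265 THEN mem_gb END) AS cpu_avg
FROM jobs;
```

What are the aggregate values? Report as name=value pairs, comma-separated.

failed_sum=815, cpu_avg=179

[failed_sum: state = 'failed' OR runtime_s >= 3970]
job_id=50: ✓ → 179
job_id=51: ✓ → 211
job_id=52: ✗
job_id=53: ✗
job_id=54: ✓ → 134
job_id=55: ✗
job_id=56: ✓ → 45
job_id=57: ✓ → 245
job_id=58: ✓ → 1
failed_sum = 179 + 211 + 134 + 45 + 245 + 1 = 815
—
[cpu_avg: cpu BETWEEN 36 AND 53 AND runtime_s >= 3265]
job_id=50: ✓ → 179
job_id=51: ✗
job_id=52: ✗
job_id=53: ✗
job_id=54: ✗
job_id=55: ✗
job_id=56: ✗
job_id=57: ✗
job_id=58: ✗
cpu_avg = 179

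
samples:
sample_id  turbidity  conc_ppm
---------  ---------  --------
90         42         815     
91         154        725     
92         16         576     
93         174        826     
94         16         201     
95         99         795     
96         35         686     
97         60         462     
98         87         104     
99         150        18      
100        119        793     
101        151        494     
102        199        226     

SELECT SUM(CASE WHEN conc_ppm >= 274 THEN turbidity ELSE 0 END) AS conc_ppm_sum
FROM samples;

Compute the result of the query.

sample_id=90: ✓ → 42
sample_id=91: ✓ → 154
sample_id=92: ✓ → 16
sample_id=93: ✓ → 174
sample_id=94: ✗
sample_id=95: ✓ → 99
sample_id=96: ✓ → 35
sample_id=97: ✓ → 60
sample_id=98: ✗
sample_id=99: ✗
sample_id=100: ✓ → 119
sample_id=101: ✓ → 151
sample_id=102: ✗
conc_ppm_sum = 42 + 154 + 16 + 174 + 99 + 35 + 60 + 119 + 151 = 850

850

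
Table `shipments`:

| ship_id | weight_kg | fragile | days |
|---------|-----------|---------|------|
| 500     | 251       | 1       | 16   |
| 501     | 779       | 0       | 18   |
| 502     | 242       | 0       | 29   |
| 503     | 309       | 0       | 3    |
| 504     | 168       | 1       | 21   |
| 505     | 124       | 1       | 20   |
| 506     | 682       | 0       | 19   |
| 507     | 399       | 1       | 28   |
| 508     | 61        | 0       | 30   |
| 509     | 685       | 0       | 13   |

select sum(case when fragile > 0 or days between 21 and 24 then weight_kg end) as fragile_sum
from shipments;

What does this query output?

942

ship_id=500: ✓ → 251
ship_id=501: ✗
ship_id=502: ✗
ship_id=503: ✗
ship_id=504: ✓ → 168
ship_id=505: ✓ → 124
ship_id=506: ✗
ship_id=507: ✓ → 399
ship_id=508: ✗
ship_id=509: ✗
fragile_sum = 251 + 168 + 124 + 399 = 942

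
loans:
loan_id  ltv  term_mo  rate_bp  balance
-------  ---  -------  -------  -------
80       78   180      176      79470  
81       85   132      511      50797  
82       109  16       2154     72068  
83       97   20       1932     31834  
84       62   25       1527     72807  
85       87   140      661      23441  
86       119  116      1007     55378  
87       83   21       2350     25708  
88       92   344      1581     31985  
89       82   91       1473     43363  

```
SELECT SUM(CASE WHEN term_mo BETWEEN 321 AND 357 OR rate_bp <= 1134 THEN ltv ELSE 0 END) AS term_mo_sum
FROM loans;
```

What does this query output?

461

loan_id=80: ✓ → 78
loan_id=81: ✓ → 85
loan_id=82: ✗
loan_id=83: ✗
loan_id=84: ✗
loan_id=85: ✓ → 87
loan_id=86: ✓ → 119
loan_id=87: ✗
loan_id=88: ✓ → 92
loan_id=89: ✗
term_mo_sum = 78 + 85 + 87 + 119 + 92 = 461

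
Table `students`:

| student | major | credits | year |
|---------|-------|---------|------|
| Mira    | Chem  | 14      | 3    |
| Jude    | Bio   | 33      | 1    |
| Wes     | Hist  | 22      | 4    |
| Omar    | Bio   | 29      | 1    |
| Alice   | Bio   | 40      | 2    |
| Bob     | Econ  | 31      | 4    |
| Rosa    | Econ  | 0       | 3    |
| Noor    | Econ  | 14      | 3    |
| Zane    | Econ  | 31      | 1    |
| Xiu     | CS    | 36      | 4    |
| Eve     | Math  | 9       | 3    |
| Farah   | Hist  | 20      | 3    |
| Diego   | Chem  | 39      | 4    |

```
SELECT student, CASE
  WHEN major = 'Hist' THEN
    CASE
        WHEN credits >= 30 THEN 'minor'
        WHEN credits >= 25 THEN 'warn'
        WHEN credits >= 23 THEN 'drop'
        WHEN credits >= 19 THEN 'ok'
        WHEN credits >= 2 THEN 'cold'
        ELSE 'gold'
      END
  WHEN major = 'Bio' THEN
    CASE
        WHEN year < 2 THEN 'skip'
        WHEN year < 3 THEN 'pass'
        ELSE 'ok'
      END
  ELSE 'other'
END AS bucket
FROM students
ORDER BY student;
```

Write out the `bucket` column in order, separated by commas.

pass, other, other, other, ok, skip, other, other, skip, other, ok, other, other

student=Alice: major='Bio' → inner[year < 3] → pass
student=Bob: major='Econ' → outer ELSE → other
student=Diego: major='Chem' → outer ELSE → other
student=Eve: major='Math' → outer ELSE → other
student=Farah: major='Hist' → inner[credits >= 19] → ok
student=Jude: major='Bio' → inner[year < 2] → skip
student=Mira: major='Chem' → outer ELSE → other
student=Noor: major='Econ' → outer ELSE → other
student=Omar: major='Bio' → inner[year < 2] → skip
student=Rosa: major='Econ' → outer ELSE → other
student=Wes: major='Hist' → inner[credits >= 19] → ok
student=Xiu: major='CS' → outer ELSE → other
student=Zane: major='Econ' → outer ELSE → other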